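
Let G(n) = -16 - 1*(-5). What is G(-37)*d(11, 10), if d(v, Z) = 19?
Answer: -209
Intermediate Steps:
G(n) = -11 (G(n) = -16 + 5 = -11)
G(-37)*d(11, 10) = -11*19 = -209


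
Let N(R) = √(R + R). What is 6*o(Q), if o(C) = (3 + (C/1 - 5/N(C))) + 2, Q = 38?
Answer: 258 - 15*√19/19 ≈ 254.56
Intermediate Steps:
N(R) = √2*√R (N(R) = √(2*R) = √2*√R)
o(C) = 5 + C - 5*√2/(2*√C) (o(C) = (3 + (C/1 - 5*√2/(2*√C))) + 2 = (3 + (C*1 - 5*√2/(2*√C))) + 2 = (3 + (C - 5*√2/(2*√C))) + 2 = (3 + C - 5*√2/(2*√C)) + 2 = 5 + C - 5*√2/(2*√C))
6*o(Q) = 6*(5 + 38 - 5*√2/(2*√38)) = 6*(5 + 38 - 5*√2*√38/38/2) = 6*(5 + 38 - 5*√19/38) = 6*(43 - 5*√19/38) = 258 - 15*√19/19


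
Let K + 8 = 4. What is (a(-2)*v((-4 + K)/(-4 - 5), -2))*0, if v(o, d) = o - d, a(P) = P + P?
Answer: 0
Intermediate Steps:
K = -4 (K = -8 + 4 = -4)
a(P) = 2*P
(a(-2)*v((-4 + K)/(-4 - 5), -2))*0 = ((2*(-2))*((-4 - 4)/(-4 - 5) - 1*(-2)))*0 = -4*(-8/(-9) + 2)*0 = -4*(-8*(-⅑) + 2)*0 = -4*(8/9 + 2)*0 = -4*26/9*0 = -104/9*0 = 0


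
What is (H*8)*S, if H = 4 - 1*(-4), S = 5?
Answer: 320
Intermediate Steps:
H = 8 (H = 4 + 4 = 8)
(H*8)*S = (8*8)*5 = 64*5 = 320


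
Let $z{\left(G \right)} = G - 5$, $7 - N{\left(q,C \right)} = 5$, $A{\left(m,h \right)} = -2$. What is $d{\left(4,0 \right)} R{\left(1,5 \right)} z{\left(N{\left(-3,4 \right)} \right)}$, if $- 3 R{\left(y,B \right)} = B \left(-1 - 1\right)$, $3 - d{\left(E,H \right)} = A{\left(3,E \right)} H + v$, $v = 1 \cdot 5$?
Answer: $20$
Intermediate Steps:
$N{\left(q,C \right)} = 2$ ($N{\left(q,C \right)} = 7 - 5 = 2$)
$v = 5$
$d{\left(E,H \right)} = -2 + 2 H$ ($d{\left(E,H \right)} = 3 - \left(- 2 H + 5\right) = 3 - \left(5 - 2 H\right) = 3 + \left(-5 + 2 H\right) = -2 + 2 H$)
$R{\left(y,B \right)} = \frac{2 B}{3}$ ($R{\left(y,B \right)} = - \frac{B \left(-1 - 1\right)}{3} = - \frac{B \left(-2\right)}{3} = - \frac{\left(-2\right) B}{3} = \frac{2 B}{3}$)
$z{\left(G \right)} = -5 + G$
$d{\left(4,0 \right)} R{\left(1,5 \right)} z{\left(N{\left(-3,4 \right)} \right)} = \left(-2 + 2 \cdot 0\right) \frac{2}{3} \cdot 5 \left(-5 + 2\right) = \left(-2 + 0\right) \frac{10}{3} \left(-3\right) = \left(-2\right) \frac{10}{3} \left(-3\right) = \left(- \frac{20}{3}\right) \left(-3\right) = 20$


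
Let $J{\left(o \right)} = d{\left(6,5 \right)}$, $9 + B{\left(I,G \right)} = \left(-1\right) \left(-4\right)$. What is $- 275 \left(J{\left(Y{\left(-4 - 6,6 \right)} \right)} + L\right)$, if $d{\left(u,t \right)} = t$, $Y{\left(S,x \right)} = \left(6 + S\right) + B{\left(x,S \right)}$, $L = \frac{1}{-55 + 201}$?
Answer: $- \frac{201025}{146} \approx -1376.9$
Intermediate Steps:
$L = \frac{1}{146} \approx 0.0068493$
$B{\left(I,G \right)} = -5$ ($B{\left(I,G \right)} = -9 - -4 = -9 + 4 = -5$)
$Y{\left(S,x \right)} = 1 + S$ ($Y{\left(S,x \right)} = \left(6 + S\right) - 5 = 1 + S$)
$J{\left(o \right)} = 5$
$- 275 \left(J{\left(Y{\left(-4 - 6,6 \right)} \right)} + L\right) = - 275 \left(5 + \frac{1}{146}\right) = \left(-275\right) \frac{731}{146} = - \frac{201025}{146}$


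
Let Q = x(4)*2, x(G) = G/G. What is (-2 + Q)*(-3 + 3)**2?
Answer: 0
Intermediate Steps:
x(G) = 1
Q = 2 (Q = 1*2 = 2)
(-2 + Q)*(-3 + 3)**2 = (-2 + 2)*(-3 + 3)**2 = 0*0**2 = 0*0 = 0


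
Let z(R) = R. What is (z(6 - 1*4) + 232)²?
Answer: 54756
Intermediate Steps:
(z(6 - 1*4) + 232)² = ((6 - 1*4) + 232)² = ((6 - 4) + 232)² = (2 + 232)² = 234² = 54756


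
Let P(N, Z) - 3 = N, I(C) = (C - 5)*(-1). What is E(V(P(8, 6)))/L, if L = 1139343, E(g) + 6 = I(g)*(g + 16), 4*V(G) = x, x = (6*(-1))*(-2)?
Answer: 32/1139343 ≈ 2.8086e-5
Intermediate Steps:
x = 12 (x = -6*(-2) = 12)
I(C) = 5 - C (I(C) = (-5 + C)*(-1) = 5 - C)
P(N, Z) = 3 + N
V(G) = 3 (V(G) = (¼)*12 = 3)
E(g) = -6 + (5 - g)*(16 + g) (E(g) = -6 + (5 - g)*(g + 16) = -6 + (5 - g)*(16 + g))
E(V(P(8, 6)))/L = (74 - 1*3² - 11*3)/1139343 = (74 - 1*9 - 33)*(1/1139343) = (74 - 9 - 33)*(1/1139343) = 32*(1/1139343) = 32/1139343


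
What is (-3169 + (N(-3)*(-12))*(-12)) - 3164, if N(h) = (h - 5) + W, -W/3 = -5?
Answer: -5325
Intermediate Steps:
W = 15 (W = -3*(-5) = 15)
N(h) = 10 + h (N(h) = (h - 5) + 15 = (-5 + h) + 15 = 10 + h)
(-3169 + (N(-3)*(-12))*(-12)) - 3164 = (-3169 + ((10 - 3)*(-12))*(-12)) - 3164 = (-3169 + (7*(-12))*(-12)) - 3164 = (-3169 - 84*(-12)) - 3164 = (-3169 + 1008) - 3164 = -2161 - 3164 = -5325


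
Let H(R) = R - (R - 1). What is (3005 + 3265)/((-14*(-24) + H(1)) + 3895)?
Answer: 3135/2116 ≈ 1.4816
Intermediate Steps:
H(R) = 1 (H(R) = R - (-1 + R) = R + (1 - R) = 1)
(3005 + 3265)/((-14*(-24) + H(1)) + 3895) = (3005 + 3265)/((-14*(-24) + 1) + 3895) = 6270/((336 + 1) + 3895) = 6270/(337 + 3895) = 6270/4232 = 6270*(1/4232) = 3135/2116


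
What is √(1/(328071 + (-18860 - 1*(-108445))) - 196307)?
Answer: I*√8560778186369874/208828 ≈ 443.07*I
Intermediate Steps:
√(1/(328071 + (-18860 - 1*(-108445))) - 196307) = √(1/(328071 + (-18860 + 108445)) - 196307) = √(1/(328071 + 89585) - 196307) = √(1/417656 - 196307) = √(-81988796391/417656) = I*√8560778186369874/208828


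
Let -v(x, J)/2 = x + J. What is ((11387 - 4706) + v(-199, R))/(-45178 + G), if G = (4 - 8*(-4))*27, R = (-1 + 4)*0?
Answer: -7079/44206 ≈ -0.16014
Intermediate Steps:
R = 0 (R = 3*0 = 0)
v(x, J) = -2*J - 2*x (v(x, J) = -2*(x + J) = -2*(J + x) = -2*J - 2*x)
G = 972 (G = (4 + 32)*27 = 36*27 = 972)
((11387 - 4706) + v(-199, R))/(-45178 + G) = ((11387 - 4706) + (-2*0 - 2*(-199)))/(-45178 + 972) = (6681 + (0 + 398))/(-44206) = (6681 + 398)*(-1/44206) = 7079*(-1/44206) = -7079/44206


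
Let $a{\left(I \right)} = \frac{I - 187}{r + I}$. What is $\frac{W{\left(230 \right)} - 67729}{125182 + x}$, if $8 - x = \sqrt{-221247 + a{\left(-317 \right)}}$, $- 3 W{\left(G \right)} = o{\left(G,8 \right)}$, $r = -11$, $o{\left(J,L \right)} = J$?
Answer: $- \frac{58005374635}{107097175194} - \frac{203417 i \sqrt{10330934}}{321291525582} \approx -0.54161 - 0.002035 i$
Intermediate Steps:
$W{\left(G \right)} = - \frac{G}{3}$
$a{\left(I \right)} = \frac{-187 + I}{-11 + I}$ ($a{\left(I \right)} = \frac{I - 187}{-11 + I} = \frac{-187 + I}{-11 + I}$)
$x = 8 - \frac{6 i \sqrt{10330934}}{41}$ ($x = 8 - \sqrt{-221247 + \frac{-187 - 317}{-11 - 317}} = 8 - \sqrt{-221247 + \frac{1}{-328} \left(-504\right)} = 8 - \sqrt{-221247 - - \frac{63}{41}} = 8 - \sqrt{-221247 + \frac{63}{41}} = 8 - \sqrt{- \frac{9071064}{41}} = 8 - \frac{6 i \sqrt{10330934}}{41} \approx 8.0 - 470.37 i$)
$\frac{W{\left(230 \right)} - 67729}{125182 + x} = \frac{\left(- \frac{1}{3}\right) 230 - 67729}{125182 + \left(8 - \frac{6 i \sqrt{10330934}}{41}\right)} = \frac{- \frac{230}{3} - 67729}{125190 - \frac{6 i \sqrt{10330934}}{41}} = - \frac{203417}{3 \left(125190 - \frac{6 i \sqrt{10330934}}{41}\right)}$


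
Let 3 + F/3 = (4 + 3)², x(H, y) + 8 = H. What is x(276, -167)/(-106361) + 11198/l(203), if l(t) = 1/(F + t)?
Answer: 406141392730/106361 ≈ 3.8185e+6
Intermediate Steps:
x(H, y) = -8 + H
F = 138 (F = -9 + 3*(4 + 3)² = -9 + 3*7² = -9 + 3*49 = -9 + 147 = 138)
l(t) = 1/(138 + t)
x(276, -167)/(-106361) + 11198/l(203) = (-8 + 276)/(-106361) + 11198/(1/(138 + 203)) = 268*(-1/106361) + 11198/(1/341) = -268/106361 + 11198/(1/341) = -268/106361 + 11198*341 = -268/106361 + 3818518 = 406141392730/106361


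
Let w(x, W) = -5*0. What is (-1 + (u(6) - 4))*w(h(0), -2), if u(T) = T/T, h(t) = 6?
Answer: 0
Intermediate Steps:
u(T) = 1
w(x, W) = 0
(-1 + (u(6) - 4))*w(h(0), -2) = (-1 + (1 - 4))*0 = (-1 - 3)*0 = -4*0 = 0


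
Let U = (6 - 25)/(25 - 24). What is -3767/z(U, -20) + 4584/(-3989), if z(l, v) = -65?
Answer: 14728603/259285 ≈ 56.805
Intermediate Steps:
U = -19 (U = -19/1 = -19*1 = -19)
-3767/z(U, -20) + 4584/(-3989) = -3767/(-65) + 4584/(-3989) = -3767*(-1/65) + 4584*(-1/3989) = 3767/65 - 4584/3989 = 14728603/259285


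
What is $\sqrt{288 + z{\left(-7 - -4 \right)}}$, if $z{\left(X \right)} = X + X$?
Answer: $\sqrt{282} \approx 16.793$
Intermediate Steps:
$z{\left(X \right)} = 2 X$
$\sqrt{288 + z{\left(-7 - -4 \right)}} = \sqrt{288 + 2 \left(-7 - -4\right)} = \sqrt{288 + 2 \left(-7 + 4\right)} = \sqrt{288 + 2 \left(-3\right)} = \sqrt{288 - 6} = \sqrt{282}$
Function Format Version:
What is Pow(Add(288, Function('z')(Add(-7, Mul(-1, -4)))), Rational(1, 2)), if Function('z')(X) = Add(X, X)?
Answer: Pow(282, Rational(1, 2)) ≈ 16.793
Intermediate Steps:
Function('z')(X) = Mul(2, X)
Pow(Add(288, Function('z')(Add(-7, Mul(-1, -4)))), Rational(1, 2)) = Pow(Add(288, Mul(2, Add(-7, Mul(-1, -4)))), Rational(1, 2)) = Pow(Add(288, Mul(2, Add(-7, 4))), Rational(1, 2)) = Pow(Add(288, Mul(2, -3)), Rational(1, 2)) = Pow(Add(288, -6), Rational(1, 2)) = Pow(282, Rational(1, 2))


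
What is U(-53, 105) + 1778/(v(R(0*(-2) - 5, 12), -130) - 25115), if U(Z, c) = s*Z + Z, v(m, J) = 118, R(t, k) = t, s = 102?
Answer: -19494343/3571 ≈ -5459.1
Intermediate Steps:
U(Z, c) = 103*Z (U(Z, c) = 102*Z + Z = 103*Z)
U(-53, 105) + 1778/(v(R(0*(-2) - 5, 12), -130) - 25115) = 103*(-53) + 1778/(118 - 25115) = -5459 + 1778/(-24997) = -5459 + 1778*(-1/24997) = -5459 - 254/3571 = -19494343/3571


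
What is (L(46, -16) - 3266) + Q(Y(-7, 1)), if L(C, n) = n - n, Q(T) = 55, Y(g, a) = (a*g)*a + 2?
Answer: -3211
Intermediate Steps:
Y(g, a) = 2 + g*a² (Y(g, a) = g*a² + 2 = 2 + g*a²)
L(C, n) = 0
(L(46, -16) - 3266) + Q(Y(-7, 1)) = (0 - 3266) + 55 = -3266 + 55 = -3211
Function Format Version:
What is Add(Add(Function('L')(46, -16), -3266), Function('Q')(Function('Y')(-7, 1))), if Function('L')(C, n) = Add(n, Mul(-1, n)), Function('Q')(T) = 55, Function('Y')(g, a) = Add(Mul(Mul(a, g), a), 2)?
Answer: -3211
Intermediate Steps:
Function('Y')(g, a) = Add(2, Mul(g, Pow(a, 2))) (Function('Y')(g, a) = Add(Mul(g, Pow(a, 2)), 2) = Add(2, Mul(g, Pow(a, 2))))
Function('L')(C, n) = 0
Add(Add(Function('L')(46, -16), -3266), Function('Q')(Function('Y')(-7, 1))) = Add(Add(0, -3266), 55) = Add(-3266, 55) = -3211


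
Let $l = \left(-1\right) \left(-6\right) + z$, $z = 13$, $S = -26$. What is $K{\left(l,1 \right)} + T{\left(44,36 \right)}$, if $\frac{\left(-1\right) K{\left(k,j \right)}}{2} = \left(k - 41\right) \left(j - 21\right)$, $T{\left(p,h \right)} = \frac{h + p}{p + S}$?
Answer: $- \frac{7880}{9} \approx -875.56$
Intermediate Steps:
$T{\left(p,h \right)} = \frac{h + p}{-26 + p}$ ($T{\left(p,h \right)} = \frac{h + p}{p - 26} = \frac{h + p}{-26 + p}$)
$l = 19$ ($l = \left(-1\right) \left(-6\right) + 13 = 6 + 13 = 19$)
$K{\left(k,j \right)} = - 2 \left(-41 + k\right) \left(-21 + j\right)$ ($K{\left(k,j \right)} = - 2 \left(k - 41\right) \left(j - 21\right) = - 2 \left(-41 + k\right) \left(-21 + j\right)$)
$K{\left(l,1 \right)} + T{\left(44,36 \right)} = \left(-1722 + 42 \cdot 19 + 82 \cdot 1 - 2 \cdot 19\right) + \frac{36 + 44}{-26 + 44} = \left(-1722 + 798 + 82 - 38\right) + \frac{1}{18} \cdot 80 = -880 + \frac{1}{18} \cdot 80 = -880 + \frac{40}{9} = - \frac{7880}{9}$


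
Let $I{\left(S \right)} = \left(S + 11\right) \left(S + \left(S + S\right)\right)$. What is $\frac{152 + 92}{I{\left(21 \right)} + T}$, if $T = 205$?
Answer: $\frac{244}{2221} \approx 0.10986$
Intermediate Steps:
$I{\left(S \right)} = 3 S \left(11 + S\right)$ ($I{\left(S \right)} = \left(11 + S\right) \left(S + 2 S\right) = \left(11 + S\right) 3 S = 3 S \left(11 + S\right)$)
$\frac{152 + 92}{I{\left(21 \right)} + T} = \frac{152 + 92}{3 \cdot 21 \left(11 + 21\right) + 205} = \frac{244}{3 \cdot 21 \cdot 32 + 205} = \frac{244}{2016 + 205} = \frac{244}{2221}$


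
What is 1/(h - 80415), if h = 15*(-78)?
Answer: -1/81585 ≈ -1.2257e-5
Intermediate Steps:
h = -1170
1/(h - 80415) = 1/(-1170 - 80415) = 1/(-81585) = -1/81585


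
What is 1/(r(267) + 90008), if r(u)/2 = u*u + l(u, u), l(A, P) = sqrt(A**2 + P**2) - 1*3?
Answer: 58145/13523221522 - 267*sqrt(2)/27046443044 ≈ 4.2857e-6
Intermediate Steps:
l(A, P) = -3 + sqrt(A**2 + P**2) (l(A, P) = sqrt(A**2 + P**2) - 3 = -3 + sqrt(A**2 + P**2))
r(u) = -6 + 2*u**2 + 2*sqrt(2)*sqrt(u**2) (r(u) = 2*(u*u + (-3 + sqrt(u**2 + u**2))) = 2*(u**2 + (-3 + sqrt(2*u**2))) = 2*(u**2 + (-3 + sqrt(2)*sqrt(u**2))) = 2*(-3 + u**2 + sqrt(2)*sqrt(u**2)) = -6 + 2*u**2 + 2*sqrt(2)*sqrt(u**2))
1/(r(267) + 90008) = 1/((-6 + 2*267**2 + 2*sqrt(2)*sqrt(267**2)) + 90008) = 1/((-6 + 2*71289 + 2*sqrt(2)*sqrt(71289)) + 90008) = 1/((-6 + 142578 + 2*sqrt(2)*267) + 90008) = 1/((-6 + 142578 + 534*sqrt(2)) + 90008) = 1/((142572 + 534*sqrt(2)) + 90008) = 1/(232580 + 534*sqrt(2))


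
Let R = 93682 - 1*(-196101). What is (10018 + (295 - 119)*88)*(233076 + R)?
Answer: 13336041654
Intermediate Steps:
R = 289783 (R = 93682 + 196101 = 289783)
(10018 + (295 - 119)*88)*(233076 + R) = (10018 + (295 - 119)*88)*(233076 + 289783) = (10018 + 176*88)*522859 = (10018 + 15488)*522859 = 25506*522859 = 13336041654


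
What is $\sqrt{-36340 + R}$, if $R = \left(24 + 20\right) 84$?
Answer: $2 i \sqrt{8161} \approx 180.68 i$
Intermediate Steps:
$R = 3696$ ($R = 44 \cdot 84 = 3696$)
$\sqrt{-36340 + R} = \sqrt{-36340 + 3696} = \sqrt{-32644} = 2 i \sqrt{8161}$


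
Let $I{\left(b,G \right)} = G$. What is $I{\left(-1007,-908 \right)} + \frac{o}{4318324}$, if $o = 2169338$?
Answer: $- \frac{1959434427}{2159162} \approx -907.5$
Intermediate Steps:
$I{\left(-1007,-908 \right)} + \frac{o}{4318324} = -908 + \frac{2169338}{4318324} = -908 + 2169338 \cdot \frac{1}{4318324} = -908 + \frac{1084669}{2159162} = - \frac{1959434427}{2159162}$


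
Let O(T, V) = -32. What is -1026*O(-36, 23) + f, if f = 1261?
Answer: 34093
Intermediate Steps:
-1026*O(-36, 23) + f = -1026*(-32) + 1261 = 32832 + 1261 = 34093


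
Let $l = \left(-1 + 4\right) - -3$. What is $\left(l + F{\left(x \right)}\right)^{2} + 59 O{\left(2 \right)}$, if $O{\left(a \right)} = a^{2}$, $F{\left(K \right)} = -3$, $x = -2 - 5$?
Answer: $245$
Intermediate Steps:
$l = 6$ ($l = 3 + 3 = 6$)
$x = -7$ ($x = -2 - 5 = -7$)
$\left(l + F{\left(x \right)}\right)^{2} + 59 O{\left(2 \right)} = \left(6 - 3\right)^{2} + 59 \cdot 2^{2} = 3^{2} + 59 \cdot 4 = 9 + 236 = 245$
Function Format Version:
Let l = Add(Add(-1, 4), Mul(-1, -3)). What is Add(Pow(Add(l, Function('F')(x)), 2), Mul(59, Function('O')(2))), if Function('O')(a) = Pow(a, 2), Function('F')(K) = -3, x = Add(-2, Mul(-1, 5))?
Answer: 245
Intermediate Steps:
l = 6 (l = Add(3, 3) = 6)
x = -7 (x = Add(-2, -5) = -7)
Add(Pow(Add(l, Function('F')(x)), 2), Mul(59, Function('O')(2))) = Add(Pow(Add(6, -3), 2), Mul(59, Pow(2, 2))) = Add(Pow(3, 2), Mul(59, 4)) = Add(9, 236) = 245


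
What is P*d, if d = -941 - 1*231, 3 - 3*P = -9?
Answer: -4688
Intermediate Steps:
P = 4 (P = 1 - ⅓*(-9) = 1 + 3 = 4)
d = -1172 (d = -941 - 231 = -1172)
P*d = 4*(-1172) = -4688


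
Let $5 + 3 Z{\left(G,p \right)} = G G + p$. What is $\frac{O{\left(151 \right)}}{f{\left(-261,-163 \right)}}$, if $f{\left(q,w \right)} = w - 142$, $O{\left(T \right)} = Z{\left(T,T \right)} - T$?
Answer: $- \frac{7498}{305} \approx -24.584$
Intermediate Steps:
$Z{\left(G,p \right)} = - \frac{5}{3} + \frac{p}{3} + \frac{G^{2}}{3}$ ($Z{\left(G,p \right)} = - \frac{5}{3} + \frac{G G + p}{3} = - \frac{5}{3} + \frac{G^{2} + p}{3} = - \frac{5}{3} + \frac{p + G^{2}}{3} = - \frac{5}{3} + \left(\frac{p}{3} + \frac{G^{2}}{3}\right) = - \frac{5}{3} + \frac{p}{3} + \frac{G^{2}}{3}$)
$O{\left(T \right)} = - \frac{5}{3} - \frac{2 T}{3} + \frac{T^{2}}{3}$ ($O{\left(T \right)} = \left(- \frac{5}{3} + \frac{T}{3} + \frac{T^{2}}{3}\right) - T = - \frac{5}{3} - \frac{2 T}{3} + \frac{T^{2}}{3}$)
$f{\left(q,w \right)} = -142 + w$
$\frac{O{\left(151 \right)}}{f{\left(-261,-163 \right)}} = \frac{- \frac{5}{3} - \frac{302}{3} + \frac{151^{2}}{3}}{-142 - 163} = \frac{- \frac{5}{3} - \frac{302}{3} + \frac{1}{3} \cdot 22801}{-305} = \left(- \frac{5}{3} - \frac{302}{3} + \frac{22801}{3}\right) \left(- \frac{1}{305}\right) = 7498 \left(- \frac{1}{305}\right) = - \frac{7498}{305}$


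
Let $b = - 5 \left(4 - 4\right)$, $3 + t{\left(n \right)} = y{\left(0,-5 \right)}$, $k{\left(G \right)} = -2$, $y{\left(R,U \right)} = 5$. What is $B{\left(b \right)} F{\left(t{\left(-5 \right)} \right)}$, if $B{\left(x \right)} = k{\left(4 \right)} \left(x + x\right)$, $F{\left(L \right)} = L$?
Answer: $0$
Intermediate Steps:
$t{\left(n \right)} = 2$ ($t{\left(n \right)} = -3 + 5 = 2$)
$b = 0$ ($b = - 5 \left(4 - 4\right) = \left(-5\right) 0 = 0$)
$B{\left(x \right)} = - 4 x$ ($B{\left(x \right)} = - 2 \left(x + x\right) = - 2 \cdot 2 x = - 4 x$)
$B{\left(b \right)} F{\left(t{\left(-5 \right)} \right)} = \left(-4\right) 0 \cdot 2 = 0 \cdot 2 = 0$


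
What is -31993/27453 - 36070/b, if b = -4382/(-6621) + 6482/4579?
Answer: -3002336265560039/172905857250 ≈ -17364.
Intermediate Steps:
b = 62982500/30317559 (b = -4382*(-1/6621) + 6482*(1/4579) = 4382/6621 + 6482/4579 = 62982500/30317559 ≈ 2.0774)
-31993/27453 - 36070/b = -31993/27453 - 36070/62982500/30317559 = -31993*1/27453 - 36070*30317559/62982500 = -31993/27453 - 109355435313/6298250 = -3002336265560039/172905857250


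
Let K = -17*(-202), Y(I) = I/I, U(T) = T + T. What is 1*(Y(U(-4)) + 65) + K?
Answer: 3500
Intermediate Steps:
U(T) = 2*T
Y(I) = 1
K = 3434
1*(Y(U(-4)) + 65) + K = 1*(1 + 65) + 3434 = 1*66 + 3434 = 66 + 3434 = 3500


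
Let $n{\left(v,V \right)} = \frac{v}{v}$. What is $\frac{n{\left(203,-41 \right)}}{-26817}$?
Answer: $- \frac{1}{26817} \approx -3.729 \cdot 10^{-5}$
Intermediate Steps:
$n{\left(v,V \right)} = 1$
$\frac{n{\left(203,-41 \right)}}{-26817} = 1 \frac{1}{-26817} = 1 \left(- \frac{1}{26817}\right) = - \frac{1}{26817}$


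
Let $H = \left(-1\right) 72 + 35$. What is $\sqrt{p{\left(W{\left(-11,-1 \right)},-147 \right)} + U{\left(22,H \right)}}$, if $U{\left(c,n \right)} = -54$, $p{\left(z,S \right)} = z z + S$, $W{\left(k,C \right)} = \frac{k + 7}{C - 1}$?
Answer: $i \sqrt{197} \approx 14.036 i$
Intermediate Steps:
$W{\left(k,C \right)} = \frac{7 + k}{-1 + C}$
$H = -37$ ($H = -72 + 35 = -37$)
$p{\left(z,S \right)} = S + z^{2}$ ($p{\left(z,S \right)} = z^{2} + S = S + z^{2}$)
$\sqrt{p{\left(W{\left(-11,-1 \right)},-147 \right)} + U{\left(22,H \right)}} = \sqrt{\left(-147 + \left(\frac{7 - 11}{-1 - 1}\right)^{2}\right) - 54} = \sqrt{\left(-147 + \left(\frac{1}{-2} \left(-4\right)\right)^{2}\right) - 54} = \sqrt{\left(-147 + \left(\left(- \frac{1}{2}\right) \left(-4\right)\right)^{2}\right) - 54} = \sqrt{\left(-147 + 2^{2}\right) - 54} = \sqrt{\left(-147 + 4\right) - 54} = \sqrt{-143 - 54} = \sqrt{-197} = i \sqrt{197}$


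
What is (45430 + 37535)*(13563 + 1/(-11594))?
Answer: 13046198213265/11594 ≈ 1.1253e+9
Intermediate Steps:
(45430 + 37535)*(13563 + 1/(-11594)) = 82965*(13563 - 1/11594) = 82965*(157249421/11594) = 13046198213265/11594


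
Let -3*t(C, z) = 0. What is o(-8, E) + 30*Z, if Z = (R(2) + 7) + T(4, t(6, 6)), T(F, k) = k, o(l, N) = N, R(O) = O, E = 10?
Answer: 280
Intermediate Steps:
t(C, z) = 0 (t(C, z) = -1/3*0 = 0)
Z = 9 (Z = (2 + 7) + 0 = 9 + 0 = 9)
o(-8, E) + 30*Z = 10 + 30*9 = 10 + 270 = 280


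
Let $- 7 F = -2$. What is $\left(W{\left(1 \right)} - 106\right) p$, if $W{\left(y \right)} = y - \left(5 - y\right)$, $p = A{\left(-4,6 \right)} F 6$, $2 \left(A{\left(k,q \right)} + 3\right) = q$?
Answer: $0$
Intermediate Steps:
$A{\left(k,q \right)} = -3 + \frac{q}{2}$
$F = \frac{2}{7}$ ($F = \left(- \frac{1}{7}\right) \left(-2\right) = \frac{2}{7} \approx 0.28571$)
$p = 0$ ($p = \left(-3 + \frac{1}{2} \cdot 6\right) \frac{2}{7} \cdot 6 = \left(-3 + 3\right) \frac{2}{7} \cdot 6 = 0 \cdot \frac{2}{7} \cdot 6 = 0 \cdot 6 = 0$)
$W{\left(y \right)} = -5 + 2 y$ ($W{\left(y \right)} = y + \left(-5 + y\right) = -5 + 2 y$)
$\left(W{\left(1 \right)} - 106\right) p = \left(\left(-5 + 2 \cdot 1\right) - 106\right) 0 = \left(\left(-5 + 2\right) - 106\right) 0 = \left(-3 - 106\right) 0 = \left(-109\right) 0 = 0$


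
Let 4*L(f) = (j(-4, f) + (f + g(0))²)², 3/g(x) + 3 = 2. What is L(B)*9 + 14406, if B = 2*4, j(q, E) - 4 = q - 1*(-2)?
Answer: 64185/4 ≈ 16046.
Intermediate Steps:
j(q, E) = 6 + q (j(q, E) = 4 + (q - 1*(-2)) = 4 + (q + 2) = 4 + (2 + q) = 6 + q)
g(x) = -3 (g(x) = 3/(-3 + 2) = 3/(-1) = 3*(-1) = -3)
B = 8
L(f) = (2 + (-3 + f)²)²/4 (L(f) = ((6 - 4) + (f - 3)²)²/4 = (2 + (-3 + f)²)²/4)
L(B)*9 + 14406 = ((2 + (-3 + 8)²)²/4)*9 + 14406 = ((2 + 5²)²/4)*9 + 14406 = ((2 + 25)²/4)*9 + 14406 = ((¼)*27²)*9 + 14406 = ((¼)*729)*9 + 14406 = (729/4)*9 + 14406 = 6561/4 + 14406 = 64185/4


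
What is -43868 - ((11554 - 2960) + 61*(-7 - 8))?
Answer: -51547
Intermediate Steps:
-43868 - ((11554 - 2960) + 61*(-7 - 8)) = -43868 - (8594 + 61*(-15)) = -43868 - (8594 - 915) = -43868 - 1*7679 = -43868 - 7679 = -51547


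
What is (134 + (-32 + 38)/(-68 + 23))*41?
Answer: 82328/15 ≈ 5488.5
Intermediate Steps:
(134 + (-32 + 38)/(-68 + 23))*41 = (134 + 6/(-45))*41 = (134 + 6*(-1/45))*41 = (134 - 2/15)*41 = (2008/15)*41 = 82328/15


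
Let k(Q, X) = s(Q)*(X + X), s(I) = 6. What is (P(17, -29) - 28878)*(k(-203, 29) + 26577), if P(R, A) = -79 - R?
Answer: -780124950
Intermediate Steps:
k(Q, X) = 12*X (k(Q, X) = 6*(X + X) = 6*(2*X) = 12*X)
(P(17, -29) - 28878)*(k(-203, 29) + 26577) = ((-79 - 1*17) - 28878)*(12*29 + 26577) = ((-79 - 17) - 28878)*(348 + 26577) = (-96 - 28878)*26925 = -28974*26925 = -780124950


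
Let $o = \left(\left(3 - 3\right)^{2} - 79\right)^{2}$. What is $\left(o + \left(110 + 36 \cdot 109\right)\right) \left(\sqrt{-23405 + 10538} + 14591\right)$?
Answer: $149922525 + 10275 i \sqrt{12867} \approx 1.4992 \cdot 10^{8} + 1.1655 \cdot 10^{6} i$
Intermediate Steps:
$o = 6241$ ($o = \left(0^{2} - 79\right)^{2} = \left(0 - 79\right)^{2} = \left(-79\right)^{2} = 6241$)
$\left(o + \left(110 + 36 \cdot 109\right)\right) \left(\sqrt{-23405 + 10538} + 14591\right) = \left(6241 + \left(110 + 36 \cdot 109\right)\right) \left(\sqrt{-23405 + 10538} + 14591\right) = \left(6241 + \left(110 + 3924\right)\right) \left(\sqrt{-12867} + 14591\right) = \left(6241 + 4034\right) \left(i \sqrt{12867} + 14591\right) = 10275 \left(14591 + i \sqrt{12867}\right) = 149922525 + 10275 i \sqrt{12867}$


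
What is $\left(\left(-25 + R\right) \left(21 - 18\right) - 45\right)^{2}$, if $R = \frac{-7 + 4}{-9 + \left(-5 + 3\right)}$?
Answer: $\frac{1718721}{121} \approx 14204.0$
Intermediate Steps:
$R = \frac{3}{11}$ ($R = - \frac{3}{-9 - 2} = - \frac{3}{-11} = \left(-3\right) \left(- \frac{1}{11}\right) = \frac{3}{11} \approx 0.27273$)
$\left(\left(-25 + R\right) \left(21 - 18\right) - 45\right)^{2} = \left(\left(-25 + \frac{3}{11}\right) \left(21 - 18\right) - 45\right)^{2} = \left(\left(- \frac{272}{11}\right) 3 - 45\right)^{2} = \left(- \frac{816}{11} - 45\right)^{2} = \left(- \frac{1311}{11}\right)^{2} = \frac{1718721}{121}$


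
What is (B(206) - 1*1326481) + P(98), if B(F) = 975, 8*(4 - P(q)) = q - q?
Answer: -1325502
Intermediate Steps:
P(q) = 4 (P(q) = 4 - (q - q)/8 = 4 - ⅛*0 = 4 + 0 = 4)
(B(206) - 1*1326481) + P(98) = (975 - 1*1326481) + 4 = (975 - 1326481) + 4 = -1325506 + 4 = -1325502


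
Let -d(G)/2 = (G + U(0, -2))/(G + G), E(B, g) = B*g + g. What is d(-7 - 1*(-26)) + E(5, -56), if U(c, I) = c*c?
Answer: -337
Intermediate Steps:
E(B, g) = g + B*g
U(c, I) = c**2
d(G) = -1 (d(G) = -2*(G + 0**2)/(G + G) = -2*(G + 0)/(2*G) = -2*G*1/(2*G) = -2*1/2 = -1)
d(-7 - 1*(-26)) + E(5, -56) = -1 - 56*(1 + 5) = -1 - 56*6 = -1 - 336 = -337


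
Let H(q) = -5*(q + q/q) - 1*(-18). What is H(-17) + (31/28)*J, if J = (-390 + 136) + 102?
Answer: -492/7 ≈ -70.286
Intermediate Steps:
J = -152 (J = -254 + 102 = -152)
H(q) = 13 - 5*q (H(q) = -5*(q + 1) + 18 = -5*(1 + q) + 18 = (-5 - 5*q) + 18 = 13 - 5*q)
H(-17) + (31/28)*J = (13 - 5*(-17)) + (31/28)*(-152) = (13 + 85) + (31*(1/28))*(-152) = 98 + (31/28)*(-152) = 98 - 1178/7 = -492/7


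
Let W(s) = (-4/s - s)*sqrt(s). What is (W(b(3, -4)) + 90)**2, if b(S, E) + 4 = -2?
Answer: 23500/3 + 1200*I*sqrt(6) ≈ 7833.3 + 2939.4*I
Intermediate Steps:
b(S, E) = -6 (b(S, E) = -4 - 2 = -6)
W(s) = sqrt(s)*(-s - 4/s) (W(s) = (-s - 4/s)*sqrt(s) = sqrt(s)*(-s - 4/s))
(W(b(3, -4)) + 90)**2 = ((-4 - 1*(-6)**2)/sqrt(-6) + 90)**2 = ((-I*sqrt(6)/6)*(-4 - 1*36) + 90)**2 = ((-I*sqrt(6)/6)*(-4 - 36) + 90)**2 = (-I*sqrt(6)/6*(-40) + 90)**2 = (20*I*sqrt(6)/3 + 90)**2 = (90 + 20*I*sqrt(6)/3)**2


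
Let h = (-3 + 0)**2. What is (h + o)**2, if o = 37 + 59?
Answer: 11025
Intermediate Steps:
o = 96
h = 9 (h = (-3)**2 = 9)
(h + o)**2 = (9 + 96)**2 = 105**2 = 11025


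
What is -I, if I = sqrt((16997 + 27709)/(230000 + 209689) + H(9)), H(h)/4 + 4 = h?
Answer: -sqrt(431798341206)/146563 ≈ -4.4835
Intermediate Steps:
H(h) = -16 + 4*h
I = sqrt(431798341206)/146563 (I = sqrt((16997 + 27709)/(230000 + 209689) + (-16 + 4*9)) = sqrt(44706/439689 + (-16 + 36)) = sqrt(44706*(1/439689) + 20) = sqrt(14902/146563 + 20) = sqrt(2946162/146563) = sqrt(431798341206)/146563 ≈ 4.4835)
-I = -sqrt(431798341206)/146563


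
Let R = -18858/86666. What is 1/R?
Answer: -43333/9429 ≈ -4.5957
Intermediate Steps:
R = -9429/43333 (R = -18858*1/86666 = -9429/43333 ≈ -0.21759)
1/R = 1/(-9429/43333) = -43333/9429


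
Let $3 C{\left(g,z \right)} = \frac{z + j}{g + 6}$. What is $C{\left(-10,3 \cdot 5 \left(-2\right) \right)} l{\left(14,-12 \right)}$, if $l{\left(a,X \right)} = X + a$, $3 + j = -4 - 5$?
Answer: $7$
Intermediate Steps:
$j = -12$ ($j = -3 - 9 = -12$)
$C{\left(g,z \right)} = \frac{-12 + z}{3 \left(6 + g\right)}$ ($C{\left(g,z \right)} = \frac{\left(z - 12\right) \frac{1}{g + 6}}{3} = \frac{\left(-12 + z\right) \frac{1}{6 + g}}{3} = \frac{\frac{1}{6 + g} \left(-12 + z\right)}{3} = \frac{-12 + z}{3 \left(6 + g\right)}$)
$C{\left(-10,3 \cdot 5 \left(-2\right) \right)} l{\left(14,-12 \right)} = \frac{-12 + 3 \cdot 5 \left(-2\right)}{3 \left(6 - 10\right)} \left(-12 + 14\right) = \frac{-12 + 15 \left(-2\right)}{3 \left(-4\right)} 2 = \frac{1}{3} \left(- \frac{1}{4}\right) \left(-12 - 30\right) 2 = \frac{1}{3} \left(- \frac{1}{4}\right) \left(-42\right) 2 = \frac{7}{2} \cdot 2 = 7$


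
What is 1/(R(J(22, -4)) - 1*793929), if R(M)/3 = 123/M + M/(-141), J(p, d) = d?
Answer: -188/149275979 ≈ -1.2594e-6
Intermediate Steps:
R(M) = 369/M - M/47 (R(M) = 3*(123/M + M/(-141)) = 3*(123/M + M*(-1/141)) = 3*(123/M - M/141) = 369/M - M/47)
1/(R(J(22, -4)) - 1*793929) = 1/((369/(-4) - 1/47*(-4)) - 1*793929) = 1/((369*(-1/4) + 4/47) - 793929) = 1/((-369/4 + 4/47) - 793929) = 1/(-17327/188 - 793929) = 1/(-149275979/188) = -188/149275979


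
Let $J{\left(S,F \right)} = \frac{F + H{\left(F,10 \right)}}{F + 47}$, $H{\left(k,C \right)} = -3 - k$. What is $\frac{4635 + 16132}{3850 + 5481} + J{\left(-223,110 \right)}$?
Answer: $\frac{3232426}{1464967} \approx 2.2065$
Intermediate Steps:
$J{\left(S,F \right)} = - \frac{3}{47 + F}$ ($J{\left(S,F \right)} = \frac{F - \left(3 + F\right)}{F + 47} = - \frac{3}{47 + F}$)
$\frac{4635 + 16132}{3850 + 5481} + J{\left(-223,110 \right)} = \frac{4635 + 16132}{3850 + 5481} - \frac{3}{47 + 110} = \frac{20767}{9331} - \frac{3}{157} = \frac{3232426}{1464967}$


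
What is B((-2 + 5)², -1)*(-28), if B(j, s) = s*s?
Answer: -28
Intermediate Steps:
B(j, s) = s²
B((-2 + 5)², -1)*(-28) = (-1)²*(-28) = 1*(-28) = -28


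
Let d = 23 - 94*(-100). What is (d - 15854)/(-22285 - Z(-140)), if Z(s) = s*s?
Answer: 6431/41885 ≈ 0.15354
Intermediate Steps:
Z(s) = s²
d = 9423 (d = 23 + 9400 = 9423)
(d - 15854)/(-22285 - Z(-140)) = (9423 - 15854)/(-22285 - 1*(-140)²) = -6431/(-22285 - 1*19600) = -6431/(-22285 - 19600) = -6431/(-41885) = -6431*(-1/41885) = 6431/41885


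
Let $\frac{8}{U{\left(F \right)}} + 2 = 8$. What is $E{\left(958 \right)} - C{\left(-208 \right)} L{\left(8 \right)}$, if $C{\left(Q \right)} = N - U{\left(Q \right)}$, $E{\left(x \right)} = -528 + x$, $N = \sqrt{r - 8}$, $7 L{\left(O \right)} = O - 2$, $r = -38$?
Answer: $\frac{3018}{7} - \frac{6 i \sqrt{46}}{7} \approx 431.14 - 5.8134 i$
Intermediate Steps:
$L{\left(O \right)} = - \frac{2}{7} + \frac{O}{7}$ ($L{\left(O \right)} = \frac{O - 2}{7} = \frac{-2 + O}{7} = - \frac{2}{7} + \frac{O}{7}$)
$U{\left(F \right)} = \frac{4}{3}$ ($U{\left(F \right)} = \frac{8}{-2 + 8} = \frac{8}{6} = 8 \cdot \frac{1}{6} = \frac{4}{3}$)
$N = i \sqrt{46}$ ($N = \sqrt{-38 - 8} = \sqrt{-46} = i \sqrt{46} \approx 6.7823 i$)
$C{\left(Q \right)} = - \frac{4}{3} + i \sqrt{46}$ ($C{\left(Q \right)} = i \sqrt{46} - \frac{4}{3} = - \frac{4}{3} + i \sqrt{46}$)
$E{\left(958 \right)} - C{\left(-208 \right)} L{\left(8 \right)} = \left(-528 + 958\right) - \left(- \frac{4}{3} + i \sqrt{46}\right) \left(- \frac{2}{7} + \frac{1}{7} \cdot 8\right) = 430 - \left(- \frac{4}{3} + i \sqrt{46}\right) \left(- \frac{2}{7} + \frac{8}{7}\right) = 430 - \left(- \frac{4}{3} + i \sqrt{46}\right) \frac{6}{7} = 430 - \left(- \frac{8}{7} + \frac{6 i \sqrt{46}}{7}\right) = 430 + \left(\frac{8}{7} - \frac{6 i \sqrt{46}}{7}\right) = \frac{3018}{7} - \frac{6 i \sqrt{46}}{7}$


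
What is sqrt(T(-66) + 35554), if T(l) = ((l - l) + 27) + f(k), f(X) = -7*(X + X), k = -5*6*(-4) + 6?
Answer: sqrt(33817) ≈ 183.89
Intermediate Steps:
k = 126 (k = -30*(-4) + 6 = 120 + 6 = 126)
f(X) = -14*X
T(l) = -1737 (T(l) = ((l - l) + 27) - 14*126 = (0 + 27) - 1764 = 27 - 1764 = -1737)
sqrt(T(-66) + 35554) = sqrt(-1737 + 35554) = sqrt(33817)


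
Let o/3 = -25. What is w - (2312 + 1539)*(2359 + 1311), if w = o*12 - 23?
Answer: -14134093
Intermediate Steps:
o = -75 (o = 3*(-25) = -75)
w = -923 (w = -75*12 - 23 = -900 - 23 = -923)
w - (2312 + 1539)*(2359 + 1311) = -923 - (2312 + 1539)*(2359 + 1311) = -923 - 3851*3670 = -923 - 1*14133170 = -923 - 14133170 = -14134093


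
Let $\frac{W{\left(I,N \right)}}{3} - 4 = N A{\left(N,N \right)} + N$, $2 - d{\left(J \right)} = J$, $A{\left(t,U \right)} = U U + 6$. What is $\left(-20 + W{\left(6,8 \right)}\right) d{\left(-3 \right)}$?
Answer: $8480$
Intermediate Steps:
$A{\left(t,U \right)} = 6 + U^{2}$ ($A{\left(t,U \right)} = U^{2} + 6 = 6 + U^{2}$)
$d{\left(J \right)} = 2 - J$
$W{\left(I,N \right)} = 12 + 3 N + 3 N \left(6 + N^{2}\right)$ ($W{\left(I,N \right)} = 12 + 3 \left(N \left(6 + N^{2}\right) + N\right) = 12 + 3 \left(N + N \left(6 + N^{2}\right)\right) = 12 + \left(3 N + 3 N \left(6 + N^{2}\right)\right) = 12 + 3 N + 3 N \left(6 + N^{2}\right)$)
$\left(-20 + W{\left(6,8 \right)}\right) d{\left(-3 \right)} = \left(-20 + \left(12 + 3 \cdot 8^{3} + 21 \cdot 8\right)\right) \left(2 - -3\right) = \left(-20 + \left(12 + 3 \cdot 512 + 168\right)\right) \left(2 + 3\right) = \left(-20 + \left(12 + 1536 + 168\right)\right) 5 = \left(-20 + 1716\right) 5 = 1696 \cdot 5 = 8480$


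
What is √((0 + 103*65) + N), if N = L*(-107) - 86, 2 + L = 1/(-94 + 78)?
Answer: 5*√4371/4 ≈ 82.642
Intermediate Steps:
L = -33/16 (L = -2 + 1/(-94 + 78) = -2 + 1/(-16) = -2 - 1/16 = -33/16 ≈ -2.0625)
N = 2155/16 (N = -33/16*(-107) - 86 = 3531/16 - 86 = 2155/16 ≈ 134.69)
√((0 + 103*65) + N) = √((0 + 103*65) + 2155/16) = √((0 + 6695) + 2155/16) = √(6695 + 2155/16) = √(109275/16) = 5*√4371/4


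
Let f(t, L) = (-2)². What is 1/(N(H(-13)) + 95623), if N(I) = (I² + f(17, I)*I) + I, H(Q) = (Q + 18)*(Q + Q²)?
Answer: 1/707923 ≈ 1.4126e-6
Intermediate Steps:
f(t, L) = 4
H(Q) = (18 + Q)*(Q + Q²)
N(I) = I² + 5*I (N(I) = (I² + 4*I) + I = I² + 5*I)
1/(N(H(-13)) + 95623) = 1/((-13*(18 + (-13)² + 19*(-13)))*(5 - 13*(18 + (-13)² + 19*(-13))) + 95623) = 1/((-13*(18 + 169 - 247))*(5 - 13*(18 + 169 - 247)) + 95623) = 1/((-13*(-60))*(5 - 13*(-60)) + 95623) = 1/(780*(5 + 780) + 95623) = 1/(780*785 + 95623) = 1/(612300 + 95623) = 1/707923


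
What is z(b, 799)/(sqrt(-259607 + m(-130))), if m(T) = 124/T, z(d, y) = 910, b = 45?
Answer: -910*I*sqrt(1096843605)/16874517 ≈ -1.786*I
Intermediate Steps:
z(b, 799)/(sqrt(-259607 + m(-130))) = 910/(sqrt(-259607 + 124/(-130))) = 910/(sqrt(-259607 + 124*(-1/130))) = 910/(sqrt(-259607 - 62/65)) = 910/(sqrt(-16874517/65)) = 910/((I*sqrt(1096843605)/65)) = 910*(-I*sqrt(1096843605)/16874517) = -910*I*sqrt(1096843605)/16874517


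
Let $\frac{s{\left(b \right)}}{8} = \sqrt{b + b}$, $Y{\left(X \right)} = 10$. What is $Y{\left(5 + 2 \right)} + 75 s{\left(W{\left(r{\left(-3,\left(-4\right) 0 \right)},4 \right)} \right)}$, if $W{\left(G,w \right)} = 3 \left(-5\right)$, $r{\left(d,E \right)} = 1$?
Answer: $10 + 600 i \sqrt{30} \approx 10.0 + 3286.3 i$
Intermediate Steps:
$W{\left(G,w \right)} = -15$
$s{\left(b \right)} = 8 \sqrt{2} \sqrt{b}$ ($s{\left(b \right)} = 8 \sqrt{b + b} = 8 \sqrt{2 b} = 8 \sqrt{2} \sqrt{b}$)
$Y{\left(5 + 2 \right)} + 75 s{\left(W{\left(r{\left(-3,\left(-4\right) 0 \right)},4 \right)} \right)} = 10 + 75 \cdot 8 \sqrt{2} \sqrt{-15} = 10 + 75 \cdot 8 \sqrt{2} i \sqrt{15} = 10 + 75 \cdot 8 i \sqrt{30} = 10 + 600 i \sqrt{30}$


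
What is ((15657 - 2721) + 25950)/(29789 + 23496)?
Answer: 38886/53285 ≈ 0.72977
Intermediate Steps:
((15657 - 2721) + 25950)/(29789 + 23496) = (12936 + 25950)/53285 = 38886*(1/53285) = 38886/53285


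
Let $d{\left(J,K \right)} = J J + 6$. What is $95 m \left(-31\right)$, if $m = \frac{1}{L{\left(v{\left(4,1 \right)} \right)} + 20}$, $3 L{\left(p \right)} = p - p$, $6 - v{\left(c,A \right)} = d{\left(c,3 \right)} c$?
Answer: $- \frac{589}{4} \approx -147.25$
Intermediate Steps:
$d{\left(J,K \right)} = 6 + J^{2}$ ($d{\left(J,K \right)} = J^{2} + 6 = 6 + J^{2}$)
$v{\left(c,A \right)} = 6 - c \left(6 + c^{2}\right)$ ($v{\left(c,A \right)} = 6 - \left(6 + c^{2}\right) c = 6 - c \left(6 + c^{2}\right)$)
$L{\left(p \right)} = 0$ ($L{\left(p \right)} = \frac{p - p}{3} = \frac{1}{3} \cdot 0 = 0$)
$m = \frac{1}{20}$ ($m = \frac{1}{0 + 20} = \frac{1}{20} \approx 0.05$)
$95 m \left(-31\right) = 95 \cdot \frac{1}{20} \left(-31\right) = \frac{19}{4} \left(-31\right) = - \frac{589}{4}$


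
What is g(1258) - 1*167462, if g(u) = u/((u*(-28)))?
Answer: -4688937/28 ≈ -1.6746e+5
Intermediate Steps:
g(u) = -1/28 (g(u) = u/((-28*u)) = u*(-1/(28*u)) = -1/28)
g(1258) - 1*167462 = -1/28 - 1*167462 = -1/28 - 167462 = -4688937/28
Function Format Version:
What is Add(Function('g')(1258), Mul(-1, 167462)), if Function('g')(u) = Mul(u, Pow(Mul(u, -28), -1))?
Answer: Rational(-4688937, 28) ≈ -1.6746e+5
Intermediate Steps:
Function('g')(u) = Rational(-1, 28) (Function('g')(u) = Mul(u, Pow(Mul(-28, u), -1)) = Mul(u, Mul(Rational(-1, 28), Pow(u, -1))) = Rational(-1, 28))
Add(Function('g')(1258), Mul(-1, 167462)) = Add(Rational(-1, 28), Mul(-1, 167462)) = Add(Rational(-1, 28), -167462) = Rational(-4688937, 28)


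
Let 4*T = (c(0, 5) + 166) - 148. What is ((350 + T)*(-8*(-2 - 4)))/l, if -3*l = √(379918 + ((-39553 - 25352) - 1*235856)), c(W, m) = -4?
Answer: -50904*√79157/79157 ≈ -180.93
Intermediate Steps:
T = 7/2 (T = ((-4 + 166) - 148)/4 = (162 - 148)/4 = (¼)*14 = 7/2 ≈ 3.5000)
l = -√79157/3 (l = -√(379918 + ((-39553 - 25352) - 1*235856))/3 = -√(379918 + (-64905 - 235856))/3 = -√(379918 - 300761)/3 = -√79157/3 ≈ -93.783)
((350 + T)*(-8*(-2 - 4)))/l = ((350 + 7/2)*(-8*(-2 - 4)))/((-√79157/3)) = (707*(-8*(-6))/2)*(-3*√79157/79157) = ((707/2)*48)*(-3*√79157/79157) = 16968*(-3*√79157/79157) = -50904*√79157/79157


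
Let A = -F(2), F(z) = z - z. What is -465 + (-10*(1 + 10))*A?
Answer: -465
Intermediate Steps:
F(z) = 0
A = 0 (A = -1*0 = 0)
-465 + (-10*(1 + 10))*A = -465 - 10*(1 + 10)*0 = -465 - 10*11*0 = -465 - 110*0 = -465 + 0 = -465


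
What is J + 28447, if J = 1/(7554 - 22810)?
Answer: 433987431/15256 ≈ 28447.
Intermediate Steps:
J = -1/15256 (J = 1/(-15256) = -1/15256 ≈ -6.5548e-5)
J + 28447 = -1/15256 + 28447 = 433987431/15256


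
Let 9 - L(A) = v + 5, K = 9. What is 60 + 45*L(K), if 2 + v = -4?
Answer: 510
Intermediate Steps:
v = -6 (v = -2 - 4 = -6)
L(A) = 10 (L(A) = 9 - (-6 + 5) = 9 - 1*(-1) = 9 + 1 = 10)
60 + 45*L(K) = 60 + 45*10 = 60 + 450 = 510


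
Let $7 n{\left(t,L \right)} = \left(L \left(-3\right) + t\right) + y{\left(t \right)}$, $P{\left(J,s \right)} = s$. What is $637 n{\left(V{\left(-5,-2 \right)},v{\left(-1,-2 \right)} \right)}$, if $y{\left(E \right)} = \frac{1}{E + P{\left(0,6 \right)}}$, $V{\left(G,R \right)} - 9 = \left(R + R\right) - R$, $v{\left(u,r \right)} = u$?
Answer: $917$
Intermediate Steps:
$V{\left(G,R \right)} = 9 + R$ ($V{\left(G,R \right)} = 9 + \left(\left(R + R\right) - R\right) = 9 + \left(2 R - R\right) = 9 + R$)
$y{\left(E \right)} = \frac{1}{6 + E}$ ($y{\left(E \right)} = \frac{1}{E + 6} = \frac{1}{6 + E}$)
$n{\left(t,L \right)} = - \frac{3 L}{7} + \frac{t}{7} + \frac{1}{7 \left(6 + t\right)}$ ($n{\left(t,L \right)} = \frac{\left(L \left(-3\right) + t\right) + \frac{1}{6 + t}}{7} = \frac{\left(- 3 L + t\right) + \frac{1}{6 + t}}{7} = \frac{\left(t - 3 L\right) + \frac{1}{6 + t}}{7} = \frac{t + \frac{1}{6 + t} - 3 L}{7} = - \frac{3 L}{7} + \frac{t}{7} + \frac{1}{7 \left(6 + t\right)}$)
$637 n{\left(V{\left(-5,-2 \right)},v{\left(-1,-2 \right)} \right)} = 637 \frac{1 + \left(6 + \left(9 - 2\right)\right) \left(\left(9 - 2\right) - -3\right)}{7 \left(6 + \left(9 - 2\right)\right)} = 637 \frac{1 + \left(6 + 7\right) \left(7 + 3\right)}{7 \left(6 + 7\right)} = 637 \frac{1 + 13 \cdot 10}{7 \cdot 13} = 637 \cdot \frac{1}{7} \cdot \frac{1}{13} \left(1 + 130\right) = 637 \cdot \frac{1}{7} \cdot \frac{1}{13} \cdot 131 = 637 \cdot \frac{131}{91} = 917$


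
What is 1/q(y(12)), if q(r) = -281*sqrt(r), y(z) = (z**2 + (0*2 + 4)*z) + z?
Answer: -sqrt(51)/28662 ≈ -0.00024916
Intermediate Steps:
y(z) = z**2 + 5*z (y(z) = (z**2 + (0 + 4)*z) + z = (z**2 + 4*z) + z = z**2 + 5*z)
1/q(y(12)) = 1/(-281*2*sqrt(3)*sqrt(5 + 12)) = 1/(-281*2*sqrt(51)) = 1/(-562*sqrt(51)) = -sqrt(51)/28662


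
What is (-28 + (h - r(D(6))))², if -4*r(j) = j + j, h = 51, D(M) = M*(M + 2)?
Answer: 2209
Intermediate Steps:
D(M) = M*(2 + M)
r(j) = -j/2 (r(j) = -(j + j)/4 = -j/2)
(-28 + (h - r(D(6))))² = (-28 + (51 - (-1)*6*(2 + 6)/2))² = (-28 + (51 - (-1)*6*8/2))² = (-28 + (51 - (-1)*48/2))² = (-28 + (51 - 1*(-24)))² = (-28 + (51 + 24))² = (-28 + 75)² = 47² = 2209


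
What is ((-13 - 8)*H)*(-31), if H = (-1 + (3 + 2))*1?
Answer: 2604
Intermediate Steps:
H = 4 (H = (-1 + 5)*1 = 4*1 = 4)
((-13 - 8)*H)*(-31) = ((-13 - 8)*4)*(-31) = -21*4*(-31) = -84*(-31) = 2604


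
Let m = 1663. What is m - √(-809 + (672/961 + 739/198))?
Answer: 1663 - I*√3368016674/2046 ≈ 1663.0 - 28.365*I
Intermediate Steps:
m - √(-809 + (672/961 + 739/198)) = 1663 - √(-809 + (672/961 + 739/198)) = 1663 - √(-809 + 843235/190278) = 1663 - √(-153091667/190278) = 1663 - I*√3368016674/2046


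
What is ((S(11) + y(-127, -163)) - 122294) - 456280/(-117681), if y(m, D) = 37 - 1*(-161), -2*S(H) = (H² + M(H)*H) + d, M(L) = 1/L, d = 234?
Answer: -14388870314/117681 ≈ -1.2227e+5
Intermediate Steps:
M(L) = 1/L
S(H) = -235/2 - H²/2 (S(H) = -((H² + H/H) + 234)/2 = -((H² + 1) + 234)/2 = -((1 + H²) + 234)/2 = -(235 + H²)/2 = -235/2 - H²/2)
y(m, D) = 198 (y(m, D) = 37 + 161 = 198)
((S(11) + y(-127, -163)) - 122294) - 456280/(-117681) = (((-235/2 - ½*11²) + 198) - 122294) - 456280/(-117681) = (((-235/2 - ½*121) + 198) - 122294) - 456280*(-1)/117681 = (((-235/2 - 121/2) + 198) - 122294) - 1*(-456280/117681) = ((-178 + 198) - 122294) + 456280/117681 = (20 - 122294) + 456280/117681 = -122274 + 456280/117681 = -14388870314/117681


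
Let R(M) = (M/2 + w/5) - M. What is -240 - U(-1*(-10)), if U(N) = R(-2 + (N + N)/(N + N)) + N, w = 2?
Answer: -2509/10 ≈ -250.90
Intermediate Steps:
R(M) = 2/5 - M/2 (R(M) = (M/2 + 2/5) - M = (2/5 + M/2) - M = 2/5 - M/2)
U(N) = 9/10 + N (U(N) = (2/5 - (-2 + (N + N)/(N + N))/2) + N = (2/5 - (-2 + (2*N)/((2*N)))/2) + N = (2/5 - (-2 + (2*N)*(1/(2*N)))/2) + N = (2/5 - (-2 + 1)/2) + N = (2/5 - 1/2*(-1)) + N = (2/5 + 1/2) + N = 9/10 + N)
-240 - U(-1*(-10)) = -240 - (9/10 - 1*(-10)) = -240 - (9/10 + 10) = -240 - 1*109/10 = -240 - 109/10 = -2509/10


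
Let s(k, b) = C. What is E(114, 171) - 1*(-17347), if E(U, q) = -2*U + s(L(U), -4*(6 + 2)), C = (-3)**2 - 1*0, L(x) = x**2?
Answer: 17128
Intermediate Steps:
C = 9 (C = 9 + 0 = 9)
s(k, b) = 9
E(U, q) = 9 - 2*U (E(U, q) = -2*U + 9 = 9 - 2*U)
E(114, 171) - 1*(-17347) = (9 - 2*114) - 1*(-17347) = (9 - 228) + 17347 = -219 + 17347 = 17128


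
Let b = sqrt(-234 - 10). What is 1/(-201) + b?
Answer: -1/201 + 2*I*sqrt(61) ≈ -0.0049751 + 15.62*I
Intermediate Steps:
b = 2*I*sqrt(61) (b = sqrt(-244) = 2*I*sqrt(61) ≈ 15.62*I)
1/(-201) + b = 1/(-201) + 2*I*sqrt(61) = -1/201 + 2*I*sqrt(61)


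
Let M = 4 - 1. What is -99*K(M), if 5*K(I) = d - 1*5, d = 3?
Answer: 198/5 ≈ 39.600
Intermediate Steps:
M = 3
K(I) = -⅖ (K(I) = (3 - 1*5)/5 = (3 - 5)/5 = (⅕)*(-2) = -⅖)
-99*K(M) = -99*(-⅖) = 198/5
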